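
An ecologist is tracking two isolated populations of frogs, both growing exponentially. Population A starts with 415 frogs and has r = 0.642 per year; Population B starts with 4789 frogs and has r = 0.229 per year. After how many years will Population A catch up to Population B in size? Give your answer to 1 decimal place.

5.9 years

Set 415·e^(0.642t) = 4789·e^(0.229t).
e^((0.642 − 0.229)t) = 4789/415 → e^(0.413·t) = 11.54.
0.413·t = ln(11.54) = 2.4458, so t = 2.4458/0.413 = 5.922.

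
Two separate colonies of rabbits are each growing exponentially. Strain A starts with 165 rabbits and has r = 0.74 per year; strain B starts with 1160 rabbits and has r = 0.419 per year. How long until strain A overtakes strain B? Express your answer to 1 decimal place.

6.1 years

Set 165·e^(0.74t) = 1160·e^(0.419t).
e^((0.74 − 0.419)t) = 1160/165 → e^(0.321·t) = 7.0303.
0.321·t = ln(7.0303) = 1.9502, so t = 1.9502/0.321 = 6.0755.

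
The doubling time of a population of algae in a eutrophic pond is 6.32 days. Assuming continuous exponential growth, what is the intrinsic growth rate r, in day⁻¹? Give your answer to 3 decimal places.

r = ln(2)/t_d = 0.6931/6.32 = 0.10968.

0.110 per day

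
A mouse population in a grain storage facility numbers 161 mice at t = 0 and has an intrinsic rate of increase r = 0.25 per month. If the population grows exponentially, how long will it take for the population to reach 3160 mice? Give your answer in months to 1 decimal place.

Set N₀·e^(rt) = 3160: e^(0.25·t) = 3160/161 = 19.627.
0.25·t = ln(19.627) = 2.9769, so t = 2.9769/0.25 = 11.908.

11.9 months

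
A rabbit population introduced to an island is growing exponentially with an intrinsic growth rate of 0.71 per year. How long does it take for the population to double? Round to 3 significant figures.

0.976 years

Doubling time t_d = ln(2)/r = 0.6931/0.71 = 0.97626.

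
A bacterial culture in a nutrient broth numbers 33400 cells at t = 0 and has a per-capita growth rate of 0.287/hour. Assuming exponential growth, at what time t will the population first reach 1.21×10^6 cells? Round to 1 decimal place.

12.5 hours

Set N₀·e^(rt) = 1.21×10^6: e^(0.287·t) = 1.21×10^6/33400 = 36.228.
0.287·t = ln(36.228) = 3.5898, so t = 3.5898/0.287 = 12.508.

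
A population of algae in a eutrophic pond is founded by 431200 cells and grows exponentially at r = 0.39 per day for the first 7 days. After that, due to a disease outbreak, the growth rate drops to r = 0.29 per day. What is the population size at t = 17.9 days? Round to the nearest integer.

Phase 1: N(7) = 431200·e^(0.39×7) = 431200·e^2.73 = 6.611541×10^6.
Phase 2 runs for 17.9 − 7 = 10.9 days at r = 0.29.
N(17.9) = 6.611541×10^6·e^(0.29×10.9) = 6.611541×10^6·e^3.161 = 1.559939×10^8.

155993875 cells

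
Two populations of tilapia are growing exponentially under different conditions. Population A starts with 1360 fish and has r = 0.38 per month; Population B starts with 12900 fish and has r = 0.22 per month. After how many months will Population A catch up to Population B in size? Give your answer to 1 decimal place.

14.1 months

Set 1360·e^(0.38t) = 12900·e^(0.22t).
e^((0.38 − 0.22)t) = 12900/1360 → e^(0.16·t) = 9.4853.
0.16·t = ln(9.4853) = 2.2497, so t = 2.2497/0.16 = 14.061.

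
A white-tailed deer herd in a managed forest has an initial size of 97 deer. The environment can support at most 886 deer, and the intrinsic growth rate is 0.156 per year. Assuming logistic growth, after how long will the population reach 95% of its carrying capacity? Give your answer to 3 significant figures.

32.3 years

A = (K − N₀)/N₀ = (886 − 97)/97 = 8.134.
Solve 886/(1 + 8.134·e^(−0.156t)) = 841.7: 1 + 8.134·e^(−0.156t) = 1.0526, so e^(−0.156t) = 0.00647055.
−0.156·t = ln(0.00647055) = -5.0405, so t = 5.0405/0.156 = 32.311.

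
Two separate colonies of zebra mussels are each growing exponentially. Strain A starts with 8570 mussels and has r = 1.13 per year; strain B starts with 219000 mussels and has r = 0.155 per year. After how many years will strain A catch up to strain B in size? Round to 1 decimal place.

Set 8570·e^(1.13t) = 219000·e^(0.155t).
e^((1.13 − 0.155)t) = 219000/8570 → e^(0.975·t) = 25.554.
0.975·t = ln(25.554) = 3.2408, so t = 3.2408/0.975 = 3.3239.

3.3 years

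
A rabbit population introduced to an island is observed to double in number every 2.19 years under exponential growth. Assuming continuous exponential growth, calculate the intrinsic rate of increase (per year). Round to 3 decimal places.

0.317 per year

r = ln(2)/t_d = 0.6931/2.19 = 0.31651.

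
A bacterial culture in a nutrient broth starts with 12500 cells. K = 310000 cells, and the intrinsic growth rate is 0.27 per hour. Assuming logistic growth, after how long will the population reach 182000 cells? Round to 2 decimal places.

13.04 hours

A = (K − N₀)/N₀ = (310000 − 12500)/12500 = 23.8.
Solve 310000/(1 + 23.8·e^(−0.27t)) = 182000: 1 + 23.8·e^(−0.27t) = 1.7033, so e^(−0.27t) = 0.0295503.
−0.27·t = ln(0.0295503) = -3.5217, so t = 3.5217/0.27 = 13.043.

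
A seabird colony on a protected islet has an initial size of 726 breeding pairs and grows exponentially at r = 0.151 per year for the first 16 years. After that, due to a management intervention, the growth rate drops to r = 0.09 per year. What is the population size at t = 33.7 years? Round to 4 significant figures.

40000 breeding pairs

Phase 1: N(16) = 726·e^(0.151×16) = 726·e^2.416 = 8131.9.
Phase 2 runs for 33.7 − 16 = 17.7 years at r = 0.09.
N(33.7) = 8131.9·e^(0.09×17.7) = 8131.9·e^1.593 = 39996.6.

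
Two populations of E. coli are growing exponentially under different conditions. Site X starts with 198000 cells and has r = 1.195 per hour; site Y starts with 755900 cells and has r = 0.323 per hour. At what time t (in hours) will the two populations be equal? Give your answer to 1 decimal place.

Set 198000·e^(1.195t) = 755900·e^(0.323t).
e^((1.195 − 0.323)t) = 755900/198000 → e^(0.872·t) = 3.8177.
0.872·t = ln(3.8177) = 1.3396, so t = 1.3396/0.872 = 1.5363.

1.5 hours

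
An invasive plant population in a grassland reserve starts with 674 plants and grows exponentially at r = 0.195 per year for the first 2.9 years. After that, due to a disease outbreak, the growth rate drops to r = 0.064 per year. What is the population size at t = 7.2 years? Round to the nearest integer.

1562 plants

Phase 1: N(2.9) = 674·e^(0.195×2.9) = 674·e^0.5655 = 1186.46.
Phase 2 runs for 7.2 − 2.9 = 4.3 years at r = 0.064.
N(7.2) = 1186.46·e^(0.064×4.3) = 1186.46·e^0.2752 = 1562.32.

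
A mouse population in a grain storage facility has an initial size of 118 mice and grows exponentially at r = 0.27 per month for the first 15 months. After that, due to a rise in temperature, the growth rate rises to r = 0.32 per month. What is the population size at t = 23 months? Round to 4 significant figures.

87610 mice

Phase 1: N(15) = 118·e^(0.27×15) = 118·e^4.05 = 6772.9.
Phase 2 runs for 23 − 15 = 8 months at r = 0.32.
N(23) = 6772.9·e^(0.32×8) = 6772.9·e^2.56 = 87613.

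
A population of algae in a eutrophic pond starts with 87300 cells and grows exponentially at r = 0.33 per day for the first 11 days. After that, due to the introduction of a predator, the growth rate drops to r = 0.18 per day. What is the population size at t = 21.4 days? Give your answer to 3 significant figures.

Phase 1: N(11) = 87300·e^(0.33×11) = 87300·e^3.63 = 3.292329×10^6.
Phase 2 runs for 21.4 − 11 = 10.4 days at r = 0.18.
N(21.4) = 3.292329×10^6·e^(0.18×10.4) = 3.292329×10^6·e^1.872 = 2.140437×10^7.

21400000 cells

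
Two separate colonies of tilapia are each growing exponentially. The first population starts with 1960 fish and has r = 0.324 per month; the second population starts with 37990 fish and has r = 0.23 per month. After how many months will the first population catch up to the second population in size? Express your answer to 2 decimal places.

Set 1960·e^(0.324t) = 37990·e^(0.23t).
e^((0.324 − 0.23)t) = 37990/1960 → e^(0.094·t) = 19.383.
0.094·t = ln(19.383) = 2.9644, so t = 2.9644/0.094 = 31.536.

31.54 months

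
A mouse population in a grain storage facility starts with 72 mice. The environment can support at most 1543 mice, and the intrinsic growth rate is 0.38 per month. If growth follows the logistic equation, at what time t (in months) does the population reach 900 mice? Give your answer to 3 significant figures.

8.82 months

A = (K − N₀)/N₀ = (1543 − 72)/72 = 20.431.
Solve 1543/(1 + 20.431·e^(−0.38t)) = 900: 1 + 20.431·e^(−0.38t) = 1.7144, so e^(−0.38t) = 0.0349694.
−0.38·t = ln(0.0349694) = -3.3533, so t = 3.3533/0.38 = 8.8244.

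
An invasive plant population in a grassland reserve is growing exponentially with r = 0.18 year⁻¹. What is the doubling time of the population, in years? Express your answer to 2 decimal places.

Doubling time t_d = ln(2)/r = 0.6931/0.18 = 3.8508.

3.85 years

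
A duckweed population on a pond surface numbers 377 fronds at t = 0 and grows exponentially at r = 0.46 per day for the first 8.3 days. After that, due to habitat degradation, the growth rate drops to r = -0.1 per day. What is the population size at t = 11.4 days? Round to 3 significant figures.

12600 fronds

Phase 1: N(8.3) = 377·e^(0.46×8.3) = 377·e^3.818 = 17158.4.
Phase 2 runs for 11.4 − 8.3 = 3.1 days at r = -0.1.
N(11.4) = 17158.4·e^(-0.1×3.1) = 17158.4·e^-0.31 = 12584.8.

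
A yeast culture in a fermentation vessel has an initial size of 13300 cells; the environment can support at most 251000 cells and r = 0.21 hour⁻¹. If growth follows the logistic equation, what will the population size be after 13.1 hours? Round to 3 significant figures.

A = (K − N₀)/N₀ = (251000 − 13300)/13300 = 17.872.
N(t) = K/(1 + A·e^(−rt)) = 251000/(1 + 17.872×e^(−0.21×13.1)).
e^(−2.751) = 0.063864; denominator = 1 + 17.872×0.063864 = 2.1414.
N = 251000/2.1414 = 117214.

117000 cells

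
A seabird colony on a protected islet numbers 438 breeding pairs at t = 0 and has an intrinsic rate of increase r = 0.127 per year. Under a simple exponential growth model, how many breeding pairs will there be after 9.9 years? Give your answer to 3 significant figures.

1540 breeding pairs

N(t) = N₀·e^(rt) = 438 × e^(0.127×9.9) = 438 × e^1.257.
e^1.257 ≈ 3.5159, so N ≈ 438 × 3.5159 = 1539.97.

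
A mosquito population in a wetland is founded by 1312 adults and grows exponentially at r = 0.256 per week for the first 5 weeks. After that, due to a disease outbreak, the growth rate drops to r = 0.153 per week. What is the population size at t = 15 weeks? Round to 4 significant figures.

Phase 1: N(5) = 1312·e^(0.256×5) = 1312·e^1.28 = 4718.79.
Phase 2 runs for 15 − 5 = 10 weeks at r = 0.153.
N(15) = 4718.79·e^(0.153×10) = 4718.79·e^1.53 = 21792.2.

21790 adults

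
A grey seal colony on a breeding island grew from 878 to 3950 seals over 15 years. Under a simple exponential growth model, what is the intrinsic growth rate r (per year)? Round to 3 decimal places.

0.100 per year

From N(t) = N₀·e^(rt): e^(r·15) = 3950/878 = 4.4989.
r·15 = ln(4.4989) = 1.5038, so r = 1.5038/15 = 0.10025.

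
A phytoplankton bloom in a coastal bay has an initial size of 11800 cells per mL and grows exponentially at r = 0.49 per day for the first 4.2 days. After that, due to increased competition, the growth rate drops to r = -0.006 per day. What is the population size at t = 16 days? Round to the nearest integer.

Phase 1: N(4.2) = 11800·e^(0.49×4.2) = 11800·e^2.058 = 92397.5.
Phase 2 runs for 16 − 4.2 = 11.8 days at r = -0.006.
N(16) = 92397.5·e^(-0.006×11.8) = 92397.5·e^-0.0708 = 86081.9.

86082 cells per mL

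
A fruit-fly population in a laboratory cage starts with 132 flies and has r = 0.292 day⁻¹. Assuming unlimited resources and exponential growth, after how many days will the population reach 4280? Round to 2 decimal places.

Set N₀·e^(rt) = 4280: e^(0.292·t) = 4280/132 = 32.424.
0.292·t = ln(32.424) = 3.4789, so t = 3.4789/0.292 = 11.914.

11.91 days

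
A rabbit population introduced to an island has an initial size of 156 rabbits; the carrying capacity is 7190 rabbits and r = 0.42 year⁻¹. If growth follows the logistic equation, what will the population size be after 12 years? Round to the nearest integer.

A = (K − N₀)/N₀ = (7190 − 156)/156 = 45.09.
N(t) = K/(1 + A·e^(−rt)) = 7190/(1 + 45.09×e^(−0.42×12)).
e^(−5.04) = 0.0064737; denominator = 1 + 45.09×0.0064737 = 1.2919.
N = 7190/1.2919 = 5565.45.

5565 rabbits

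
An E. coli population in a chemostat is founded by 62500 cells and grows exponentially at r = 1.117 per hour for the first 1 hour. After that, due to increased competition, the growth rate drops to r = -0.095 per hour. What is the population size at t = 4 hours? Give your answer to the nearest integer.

143619 cells

Phase 1: N(1) = 62500·e^(1.117×1) = 62500·e^1.117 = 190980.
Phase 2 runs for 4 − 1 = 3 hours at r = -0.095.
N(4) = 190980·e^(-0.095×3) = 190980·e^-0.285 = 143619.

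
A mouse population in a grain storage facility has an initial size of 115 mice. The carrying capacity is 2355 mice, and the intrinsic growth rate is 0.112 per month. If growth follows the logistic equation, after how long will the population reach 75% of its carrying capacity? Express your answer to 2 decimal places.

A = (K − N₀)/N₀ = (2355 − 115)/115 = 19.478.
Solve 2355/(1 + 19.478·e^(−0.112t)) = 1766.25: 1 + 19.478·e^(−0.112t) = 1.3333, so e^(−0.112t) = 0.0171131.
−0.112·t = ln(0.0171131) = -4.0679, so t = 4.0679/0.112 = 36.321.

36.32 months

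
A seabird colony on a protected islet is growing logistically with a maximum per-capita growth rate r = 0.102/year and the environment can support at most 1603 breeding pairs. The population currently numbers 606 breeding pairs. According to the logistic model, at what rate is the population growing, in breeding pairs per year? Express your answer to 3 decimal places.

38.445 breeding pairs per year

dN/dt = rN(1 − N/K) = 0.102 × 606 × (1 − 606/1603).
1 − 606/1603 = 0.62196; dN/dt = 0.102 × 606 × 0.62196 = 38.445.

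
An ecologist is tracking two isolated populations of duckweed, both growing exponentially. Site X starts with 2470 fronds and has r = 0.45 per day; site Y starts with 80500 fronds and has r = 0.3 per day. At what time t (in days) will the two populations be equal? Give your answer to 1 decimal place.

23.2 days

Set 2470·e^(0.45t) = 80500·e^(0.3t).
e^((0.45 − 0.3)t) = 80500/2470 → e^(0.15·t) = 32.591.
0.15·t = ln(32.591) = 3.484, so t = 3.484/0.15 = 23.227.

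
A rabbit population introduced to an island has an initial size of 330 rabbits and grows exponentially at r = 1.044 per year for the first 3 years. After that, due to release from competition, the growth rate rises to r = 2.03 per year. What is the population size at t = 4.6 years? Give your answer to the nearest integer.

194676 rabbits

Phase 1: N(3) = 330·e^(1.044×3) = 330·e^3.132 = 7563.53.
Phase 2 runs for 4.6 − 3 = 1.6 years at r = 2.03.
N(4.6) = 7563.53·e^(2.03×1.6) = 7563.53·e^3.248 = 194676.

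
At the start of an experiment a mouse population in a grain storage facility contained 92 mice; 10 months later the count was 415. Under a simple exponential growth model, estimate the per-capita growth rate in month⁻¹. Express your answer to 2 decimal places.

0.15 per month

From N(t) = N₀·e^(rt): e^(r·10) = 415/92 = 4.5109.
r·10 = ln(4.5109) = 1.5065, so r = 1.5065/10 = 0.15065.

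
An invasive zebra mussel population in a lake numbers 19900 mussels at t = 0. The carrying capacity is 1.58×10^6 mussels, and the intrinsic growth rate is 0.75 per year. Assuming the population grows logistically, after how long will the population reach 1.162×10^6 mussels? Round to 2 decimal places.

A = (K − N₀)/N₀ = (1.58×10^6 − 19900)/19900 = 78.397.
Solve 1.58×10^6/(1 + 78.397·e^(−0.75t)) = 1.162×10^6: 1 + 78.397·e^(−0.75t) = 1.3597, so e^(−0.75t) = 0.0045885.
−0.75·t = ln(0.0045885) = -5.3842, so t = 5.3842/0.75 = 7.1789.

7.18 years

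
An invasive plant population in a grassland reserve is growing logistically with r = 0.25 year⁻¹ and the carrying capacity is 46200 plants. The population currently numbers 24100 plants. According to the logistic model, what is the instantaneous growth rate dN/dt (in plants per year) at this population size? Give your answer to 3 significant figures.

dN/dt = rN(1 − N/K) = 0.25 × 24100 × (1 − 24100/46200).
1 − 24100/46200 = 0.47835; dN/dt = 0.25 × 24100 × 0.47835 = 2882.1.

2880 plants per year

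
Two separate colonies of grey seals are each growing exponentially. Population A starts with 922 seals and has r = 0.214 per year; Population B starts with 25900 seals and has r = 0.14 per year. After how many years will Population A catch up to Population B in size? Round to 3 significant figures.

Set 922·e^(0.214t) = 25900·e^(0.14t).
e^((0.214 − 0.14)t) = 25900/922 → e^(0.074·t) = 28.091.
0.074·t = ln(28.091) = 3.3355, so t = 3.3355/0.074 = 45.074.

45.1 years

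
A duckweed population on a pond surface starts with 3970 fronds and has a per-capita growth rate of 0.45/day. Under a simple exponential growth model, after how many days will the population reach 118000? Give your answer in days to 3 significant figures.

7.54 days

Set N₀·e^(rt) = 118000: e^(0.45·t) = 118000/3970 = 29.723.
0.45·t = ln(29.723) = 3.3919, so t = 3.3919/0.45 = 7.5376.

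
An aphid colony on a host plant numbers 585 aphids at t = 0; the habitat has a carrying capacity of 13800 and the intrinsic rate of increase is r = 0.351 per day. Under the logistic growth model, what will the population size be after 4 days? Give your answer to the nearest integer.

A = (K − N₀)/N₀ = (13800 − 585)/585 = 22.59.
N(t) = K/(1 + A·e^(−rt)) = 13800/(1 + 22.59×e^(−0.351×4)).
e^(−1.404) = 0.24561; denominator = 1 + 22.59×0.24561 = 6.5483.
N = 13800/6.5483 = 2107.41.

2107 aphids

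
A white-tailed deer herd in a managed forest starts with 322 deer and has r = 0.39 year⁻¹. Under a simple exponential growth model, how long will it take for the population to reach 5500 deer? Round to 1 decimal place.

7.3 years

Set N₀·e^(rt) = 5500: e^(0.39·t) = 5500/322 = 17.081.
0.39·t = ln(17.081) = 2.838, so t = 2.838/0.39 = 7.2768.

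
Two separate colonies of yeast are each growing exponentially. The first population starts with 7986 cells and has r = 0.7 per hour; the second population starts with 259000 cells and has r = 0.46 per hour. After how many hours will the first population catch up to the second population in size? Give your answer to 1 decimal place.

14.5 hours

Set 7986·e^(0.7t) = 259000·e^(0.46t).
e^((0.7 − 0.46)t) = 259000/7986 → e^(0.24·t) = 32.432.
0.24·t = ln(32.432) = 3.4791, so t = 3.4791/0.24 = 14.496.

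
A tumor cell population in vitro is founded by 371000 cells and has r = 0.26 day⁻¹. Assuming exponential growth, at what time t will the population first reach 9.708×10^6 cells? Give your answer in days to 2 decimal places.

12.56 days

Set N₀·e^(rt) = 9.708×10^6: e^(0.26·t) = 9.708×10^6/371000 = 26.167.
0.26·t = ln(26.167) = 3.2645, so t = 3.2645/0.26 = 12.556.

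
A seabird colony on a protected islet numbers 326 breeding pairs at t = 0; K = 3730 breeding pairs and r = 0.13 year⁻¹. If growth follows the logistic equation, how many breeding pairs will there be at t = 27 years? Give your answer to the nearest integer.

2843 breeding pairs

A = (K − N₀)/N₀ = (3730 − 326)/326 = 10.442.
N(t) = K/(1 + A·e^(−rt)) = 3730/(1 + 10.442×e^(−0.13×27)).
e^(−3.51) = 0.029897; denominator = 1 + 10.442×0.029897 = 1.3122.
N = 3730/1.3122 = 2842.61.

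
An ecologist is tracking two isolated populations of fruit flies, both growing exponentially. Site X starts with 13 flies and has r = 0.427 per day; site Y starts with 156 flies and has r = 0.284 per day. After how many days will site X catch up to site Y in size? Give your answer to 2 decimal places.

Set 13·e^(0.427t) = 156·e^(0.284t).
e^((0.427 − 0.284)t) = 156/13 → e^(0.143·t) = 12.
0.143·t = ln(12) = 2.4849, so t = 2.4849/0.143 = 17.377.

17.38 days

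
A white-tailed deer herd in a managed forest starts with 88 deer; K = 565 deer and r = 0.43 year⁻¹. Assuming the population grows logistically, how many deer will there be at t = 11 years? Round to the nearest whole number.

A = (K − N₀)/N₀ = (565 − 88)/88 = 5.4205.
N(t) = K/(1 + A·e^(−rt)) = 565/(1 + 5.4205×e^(−0.43×11)).
e^(−4.73) = 0.0088265; denominator = 1 + 5.4205×0.0088265 = 1.0478.
N = 565/1.0478 = 539.203.

539 deer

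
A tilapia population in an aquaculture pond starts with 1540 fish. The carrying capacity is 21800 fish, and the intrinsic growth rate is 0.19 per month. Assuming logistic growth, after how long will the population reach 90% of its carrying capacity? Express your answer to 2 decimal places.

A = (K − N₀)/N₀ = (21800 − 1540)/1540 = 13.156.
Solve 21800/(1 + 13.156·e^(−0.19t)) = 19620: 1 + 13.156·e^(−0.19t) = 1.1111, so e^(−0.19t) = 0.00844576.
−0.19·t = ln(0.00844576) = -4.7741, so t = 4.7741/0.19 = 25.127.

25.13 months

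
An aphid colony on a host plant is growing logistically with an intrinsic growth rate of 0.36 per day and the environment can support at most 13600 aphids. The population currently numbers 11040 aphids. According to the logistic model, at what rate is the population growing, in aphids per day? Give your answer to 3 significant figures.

dN/dt = rN(1 − N/K) = 0.36 × 11040 × (1 − 11040/13600).
1 − 11040/13600 = 0.18824; dN/dt = 0.36 × 11040 × 0.18824 = 748.12.

748 aphids per day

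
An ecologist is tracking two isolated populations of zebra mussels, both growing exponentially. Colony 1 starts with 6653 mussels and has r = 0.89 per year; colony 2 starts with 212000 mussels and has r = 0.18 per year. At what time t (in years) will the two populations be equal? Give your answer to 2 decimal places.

Set 6653·e^(0.89t) = 212000·e^(0.18t).
e^((0.89 − 0.18)t) = 212000/6653 → e^(0.71·t) = 31.865.
0.71·t = ln(31.865) = 3.4615, so t = 3.4615/0.71 = 4.8754.

4.88 years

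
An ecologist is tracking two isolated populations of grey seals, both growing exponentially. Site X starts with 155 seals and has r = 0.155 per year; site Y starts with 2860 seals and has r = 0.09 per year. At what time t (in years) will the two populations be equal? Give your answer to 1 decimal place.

Set 155·e^(0.155t) = 2860·e^(0.09t).
e^((0.155 − 0.09)t) = 2860/155 → e^(0.065·t) = 18.452.
0.065·t = ln(18.452) = 2.9152, so t = 2.9152/0.065 = 44.848.

44.8 years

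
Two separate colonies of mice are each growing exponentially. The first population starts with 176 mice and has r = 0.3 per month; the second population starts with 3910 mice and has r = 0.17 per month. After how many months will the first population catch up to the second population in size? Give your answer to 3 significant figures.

Set 176·e^(0.3t) = 3910·e^(0.17t).
e^((0.3 − 0.17)t) = 3910/176 → e^(0.13·t) = 22.216.
0.13·t = ln(22.216) = 3.1008, so t = 3.1008/0.13 = 23.852.

23.9 months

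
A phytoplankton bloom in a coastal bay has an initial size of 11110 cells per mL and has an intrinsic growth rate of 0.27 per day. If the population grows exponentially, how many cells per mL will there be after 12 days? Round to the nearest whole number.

283680 cells per mL

N(t) = N₀·e^(rt) = 11110 × e^(0.27×12) = 11110 × e^3.24.
e^3.24 ≈ 25.534, so N ≈ 11110 × 25.534 = 283680.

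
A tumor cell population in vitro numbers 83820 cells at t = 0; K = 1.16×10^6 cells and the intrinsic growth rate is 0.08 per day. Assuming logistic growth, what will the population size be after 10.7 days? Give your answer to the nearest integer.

A = (K − N₀)/N₀ = (1.16×10^6 − 83820)/83820 = 12.839.
N(t) = K/(1 + A·e^(−rt)) = 1.16×10^6/(1 + 12.839×e^(−0.08×10.7)).
e^(−0.856) = 0.42486; denominator = 1 + 12.839×0.42486 = 6.4548.
N = 1.16×10^6/6.4548 = 179710.

179710 cells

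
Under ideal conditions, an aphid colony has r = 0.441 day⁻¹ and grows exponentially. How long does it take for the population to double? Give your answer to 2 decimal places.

Doubling time t_d = ln(2)/r = 0.6931/0.441 = 1.5718.

1.57 days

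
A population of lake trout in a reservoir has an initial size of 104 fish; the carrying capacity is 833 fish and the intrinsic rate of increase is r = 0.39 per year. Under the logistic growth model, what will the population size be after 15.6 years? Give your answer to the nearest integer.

A = (K − N₀)/N₀ = (833 − 104)/104 = 7.0096.
N(t) = K/(1 + A·e^(−rt)) = 833/(1 + 7.0096×e^(−0.39×15.6)).
e^(−6.084) = 0.002279; denominator = 1 + 7.0096×0.002279 = 1.016.
N = 833/1.016 = 819.902.

820 fish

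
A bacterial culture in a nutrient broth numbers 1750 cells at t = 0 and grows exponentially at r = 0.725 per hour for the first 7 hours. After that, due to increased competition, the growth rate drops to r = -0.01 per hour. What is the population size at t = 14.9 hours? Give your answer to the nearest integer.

Phase 1: N(7) = 1750·e^(0.725×7) = 1750·e^5.075 = 279951.
Phase 2 runs for 14.9 − 7 = 7.9 hours at r = -0.01.
N(14.9) = 279951·e^(-0.01×7.9) = 279951·e^-0.079 = 258686.

258686 cells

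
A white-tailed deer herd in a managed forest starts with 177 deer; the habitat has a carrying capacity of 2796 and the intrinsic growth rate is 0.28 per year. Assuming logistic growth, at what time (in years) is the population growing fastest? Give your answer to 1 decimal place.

Logistic growth is fastest at N = K/2 = 1398.
A = (K − N₀)/N₀ = 14.797. Set K/(1 + A·e^(−rt)) = K/2 → A·e^(−rt) = 1.
e^(−0.28t) = 1/14.797 = 0.067583, so t = ln(14.797)/0.28 = 2.6944/0.28 = 9.6229.

9.6 years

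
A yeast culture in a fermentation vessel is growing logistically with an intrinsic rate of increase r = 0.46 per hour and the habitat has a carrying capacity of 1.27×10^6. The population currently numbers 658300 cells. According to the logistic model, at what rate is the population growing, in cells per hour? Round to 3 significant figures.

146000 cells per hour

dN/dt = rN(1 − N/K) = 0.46 × 658300 × (1 − 658300/1.27×10^6).
1 − 658300/1.27×10^6 = 0.48165; dN/dt = 0.46 × 658300 × 0.48165 = 1.45853×10^5.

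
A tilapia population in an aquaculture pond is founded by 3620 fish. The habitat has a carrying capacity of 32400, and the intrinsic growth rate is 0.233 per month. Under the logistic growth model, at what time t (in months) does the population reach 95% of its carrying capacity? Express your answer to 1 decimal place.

A = (K − N₀)/N₀ = (32400 − 3620)/3620 = 7.9503.
Solve 32400/(1 + 7.9503·e^(−0.233t)) = 30780: 1 + 7.9503·e^(−0.233t) = 1.0526, so e^(−0.233t) = 0.00662009.
−0.233·t = ln(0.00662009) = -5.0176, so t = 5.0176/0.233 = 21.535.

21.5 months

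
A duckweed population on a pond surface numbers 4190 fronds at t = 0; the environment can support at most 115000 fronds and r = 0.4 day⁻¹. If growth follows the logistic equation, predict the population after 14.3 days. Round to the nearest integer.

A = (K − N₀)/N₀ = (115000 − 4190)/4190 = 26.446.
N(t) = K/(1 + A·e^(−rt)) = 115000/(1 + 26.446×e^(−0.4×14.3)).
e^(−5.72) = 0.0032797; denominator = 1 + 26.446×0.0032797 = 1.0867.
N = 115000/1.0867 = 105821.

105821 fronds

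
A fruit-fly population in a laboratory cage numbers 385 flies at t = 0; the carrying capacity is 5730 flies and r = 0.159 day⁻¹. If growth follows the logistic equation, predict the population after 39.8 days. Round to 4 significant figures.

5591 flies

A = (K − N₀)/N₀ = (5730 − 385)/385 = 13.883.
N(t) = K/(1 + A·e^(−rt)) = 5730/(1 + 13.883×e^(−0.159×39.8)).
e^(−6.328) = 0.0017852; denominator = 1 + 13.883×0.0017852 = 1.0248.
N = 5730/1.0248 = 5591.42.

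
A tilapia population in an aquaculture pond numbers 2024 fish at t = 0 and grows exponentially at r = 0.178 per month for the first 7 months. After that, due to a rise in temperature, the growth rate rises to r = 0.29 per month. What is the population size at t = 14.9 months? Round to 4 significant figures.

Phase 1: N(7) = 2024·e^(0.178×7) = 2024·e^1.246 = 7036.25.
Phase 2 runs for 14.9 − 7 = 7.9 months at r = 0.29.
N(14.9) = 7036.25·e^(0.29×7.9) = 7036.25·e^2.291 = 69552.1.

69550 fish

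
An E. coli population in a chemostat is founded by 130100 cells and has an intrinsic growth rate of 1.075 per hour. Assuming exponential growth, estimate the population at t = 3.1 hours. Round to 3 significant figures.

3640000 cells

N(t) = N₀·e^(rt) = 130100 × e^(1.075×3.1) = 130100 × e^3.333.
e^3.333 ≈ 28.008, so N ≈ 130100 × 28.008 = 3.643877×10^6.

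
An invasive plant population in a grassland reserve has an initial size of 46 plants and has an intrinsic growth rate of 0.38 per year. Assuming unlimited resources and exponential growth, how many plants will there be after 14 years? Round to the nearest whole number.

9402 plants

N(t) = N₀·e^(rt) = 46 × e^(0.38×14) = 46 × e^5.32.
e^5.32 ≈ 204.38, so N ≈ 46 × 204.38 = 9401.66.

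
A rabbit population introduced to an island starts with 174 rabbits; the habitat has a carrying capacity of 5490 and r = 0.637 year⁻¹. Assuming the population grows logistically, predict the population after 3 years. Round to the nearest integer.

A = (K − N₀)/N₀ = (5490 − 174)/174 = 30.552.
N(t) = K/(1 + A·e^(−rt)) = 5490/(1 + 30.552×e^(−0.637×3)).
e^(−1.911) = 0.14793; denominator = 1 + 30.552×0.14793 = 5.5196.
N = 5490/5.5196 = 994.639.

995 rabbits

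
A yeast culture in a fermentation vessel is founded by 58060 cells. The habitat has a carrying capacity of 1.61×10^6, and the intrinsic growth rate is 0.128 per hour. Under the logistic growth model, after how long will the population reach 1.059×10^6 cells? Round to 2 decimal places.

30.77 hours

A = (K − N₀)/N₀ = (1.61×10^6 − 58060)/58060 = 26.73.
Solve 1.61×10^6/(1 + 26.73·e^(−0.128t)) = 1.059×10^6: 1 + 26.73·e^(−0.128t) = 1.5203, so e^(−0.128t) = 0.0194651.
−0.128·t = ln(0.0194651) = -3.9391, so t = 3.9391/0.128 = 30.774.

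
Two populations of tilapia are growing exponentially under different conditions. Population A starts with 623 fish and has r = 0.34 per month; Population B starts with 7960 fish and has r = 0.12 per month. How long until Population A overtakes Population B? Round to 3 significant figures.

11.6 months

Set 623·e^(0.34t) = 7960·e^(0.12t).
e^((0.34 − 0.12)t) = 7960/623 → e^(0.22·t) = 12.777.
0.22·t = ln(12.777) = 2.5476, so t = 2.5476/0.22 = 11.58.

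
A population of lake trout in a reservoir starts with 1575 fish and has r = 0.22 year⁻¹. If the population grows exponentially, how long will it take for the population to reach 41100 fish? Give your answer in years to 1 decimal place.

Set N₀·e^(rt) = 41100: e^(0.22·t) = 41100/1575 = 26.095.
0.22·t = ln(26.095) = 3.2618, so t = 3.2618/0.22 = 14.826.

14.8 years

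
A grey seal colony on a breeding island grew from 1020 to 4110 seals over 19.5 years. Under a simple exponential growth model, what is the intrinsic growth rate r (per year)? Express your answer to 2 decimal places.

0.07 per year

From N(t) = N₀·e^(rt): e^(r·19.5) = 4110/1020 = 4.0294.
r·19.5 = ln(4.0294) = 1.3936, so r = 1.3936/19.5 = 0.071468.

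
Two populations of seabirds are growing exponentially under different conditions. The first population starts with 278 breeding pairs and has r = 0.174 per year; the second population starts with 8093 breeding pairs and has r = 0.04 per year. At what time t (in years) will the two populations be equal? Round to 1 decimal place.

Set 278·e^(0.174t) = 8093·e^(0.04t).
e^((0.174 − 0.04)t) = 8093/278 → e^(0.134·t) = 29.112.
0.134·t = ln(29.112) = 3.3711, so t = 3.3711/0.134 = 25.158.

25.2 years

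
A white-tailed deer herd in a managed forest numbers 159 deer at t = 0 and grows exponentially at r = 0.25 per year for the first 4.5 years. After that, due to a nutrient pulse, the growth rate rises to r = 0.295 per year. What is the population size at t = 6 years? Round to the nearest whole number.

762 deer

Phase 1: N(4.5) = 159·e^(0.25×4.5) = 159·e^1.125 = 489.754.
Phase 2 runs for 6 − 4.5 = 1.5 years at r = 0.295.
N(6) = 489.754·e^(0.295×1.5) = 489.754·e^0.4425 = 762.349.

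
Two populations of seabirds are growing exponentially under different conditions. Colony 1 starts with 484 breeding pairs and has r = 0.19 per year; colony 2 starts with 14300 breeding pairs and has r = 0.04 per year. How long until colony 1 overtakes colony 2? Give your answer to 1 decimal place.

Set 484·e^(0.19t) = 14300·e^(0.04t).
e^((0.19 − 0.04)t) = 14300/484 → e^(0.15·t) = 29.545.
0.15·t = ln(29.545) = 3.3859, so t = 3.3859/0.15 = 22.573.

22.6 years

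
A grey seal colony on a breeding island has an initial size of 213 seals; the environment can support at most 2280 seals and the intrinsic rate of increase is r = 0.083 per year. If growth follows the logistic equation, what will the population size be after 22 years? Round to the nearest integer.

890 seals

A = (K − N₀)/N₀ = (2280 − 213)/213 = 9.7042.
N(t) = K/(1 + A·e^(−rt)) = 2280/(1 + 9.7042×e^(−0.083×22)).
e^(−1.826) = 0.16106; denominator = 1 + 9.7042×0.16106 = 2.5629.
N = 2280/2.5629 = 889.607.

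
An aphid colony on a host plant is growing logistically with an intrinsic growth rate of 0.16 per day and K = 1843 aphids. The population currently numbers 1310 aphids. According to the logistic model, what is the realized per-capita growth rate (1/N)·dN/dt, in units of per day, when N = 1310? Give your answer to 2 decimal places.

0.05 per day

(1/N)·dN/dt = r(1 − N/K) = 0.16 × (1 − 1310/1843).
= 0.16 × 0.2892 = 0.046272.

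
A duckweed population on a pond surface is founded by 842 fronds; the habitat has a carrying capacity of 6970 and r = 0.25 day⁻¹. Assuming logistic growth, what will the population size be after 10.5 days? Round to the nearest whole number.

4564 fronds

A = (K − N₀)/N₀ = (6970 − 842)/842 = 7.2779.
N(t) = K/(1 + A·e^(−rt)) = 6970/(1 + 7.2779×e^(−0.25×10.5)).
e^(−2.625) = 0.07244; denominator = 1 + 7.2779×0.07244 = 1.5272.
N = 6970/1.5272 = 4563.88.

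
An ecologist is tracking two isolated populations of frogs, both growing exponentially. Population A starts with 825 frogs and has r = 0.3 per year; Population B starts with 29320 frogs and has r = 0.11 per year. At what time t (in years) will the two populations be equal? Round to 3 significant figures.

18.8 years

Set 825·e^(0.3t) = 29320·e^(0.11t).
e^((0.3 − 0.11)t) = 29320/825 → e^(0.19·t) = 35.539.
0.19·t = ln(35.539) = 3.5706, so t = 3.5706/0.19 = 18.793.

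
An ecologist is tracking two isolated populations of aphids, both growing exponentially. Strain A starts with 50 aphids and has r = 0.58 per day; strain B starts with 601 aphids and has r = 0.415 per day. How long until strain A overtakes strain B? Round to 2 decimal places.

Set 50·e^(0.58t) = 601·e^(0.415t).
e^((0.58 − 0.415)t) = 601/50 → e^(0.165·t) = 12.02.
0.165·t = ln(12.02) = 2.4866, so t = 2.4866/0.165 = 15.07.

15.07 days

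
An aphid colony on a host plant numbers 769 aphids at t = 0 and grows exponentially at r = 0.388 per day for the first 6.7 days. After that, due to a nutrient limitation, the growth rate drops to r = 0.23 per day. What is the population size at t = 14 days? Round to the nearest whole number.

55475 aphids

Phase 1: N(6.7) = 769·e^(0.388×6.7) = 769·e^2.6 = 10349.5.
Phase 2 runs for 14 − 6.7 = 7.3 days at r = 0.23.
N(14) = 10349.5·e^(0.23×7.3) = 10349.5·e^1.679 = 55475.2.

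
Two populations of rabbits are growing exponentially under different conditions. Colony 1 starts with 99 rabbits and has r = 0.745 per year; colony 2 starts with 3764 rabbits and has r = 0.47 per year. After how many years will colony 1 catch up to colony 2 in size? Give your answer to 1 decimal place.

Set 99·e^(0.745t) = 3764·e^(0.47t).
e^((0.745 − 0.47)t) = 3764/99 → e^(0.275·t) = 38.02.
0.275·t = ln(38.02) = 3.6381, so t = 3.6381/0.275 = 13.23.

13.2 years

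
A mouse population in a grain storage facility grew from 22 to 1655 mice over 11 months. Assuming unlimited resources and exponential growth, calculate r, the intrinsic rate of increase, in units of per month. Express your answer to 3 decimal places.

From N(t) = N₀·e^(rt): e^(r·11) = 1655/22 = 75.227.
r·11 = ln(75.227) = 4.3205, so r = 4.3205/11 = 0.39277.

0.393 per month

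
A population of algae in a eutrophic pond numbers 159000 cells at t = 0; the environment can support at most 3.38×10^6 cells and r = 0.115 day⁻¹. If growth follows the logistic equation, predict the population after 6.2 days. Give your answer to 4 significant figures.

309200 cells

A = (K − N₀)/N₀ = (3.38×10^6 − 159000)/159000 = 20.258.
N(t) = K/(1 + A·e^(−rt)) = 3.38×10^6/(1 + 20.258×e^(−0.115×6.2)).
e^(−0.713) = 0.49017; denominator = 1 + 20.258×0.49017 = 10.93.
N = 3.38×10^6/10.93 = 309246.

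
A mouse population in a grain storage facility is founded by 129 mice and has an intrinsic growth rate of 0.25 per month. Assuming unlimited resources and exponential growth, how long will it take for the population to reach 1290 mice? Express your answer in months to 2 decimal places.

9.21 months

Set N₀·e^(rt) = 1290: e^(0.25·t) = 1290/129 = 10.
0.25·t = ln(10) = 2.3026, so t = 2.3026/0.25 = 9.2103.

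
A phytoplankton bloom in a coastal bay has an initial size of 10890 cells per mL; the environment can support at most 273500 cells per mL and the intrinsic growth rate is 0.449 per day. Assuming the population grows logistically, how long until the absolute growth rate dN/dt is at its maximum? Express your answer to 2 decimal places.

Logistic growth is fastest at N = K/2 = 136750.
A = (K − N₀)/N₀ = 24.115. Set K/(1 + A·e^(−rt)) = K/2 → A·e^(−rt) = 1.
e^(−0.449t) = 1/24.115 = 0.0414683, so t = ln(24.115)/0.449 = 3.1828/0.449 = 7.0887.

7.09 days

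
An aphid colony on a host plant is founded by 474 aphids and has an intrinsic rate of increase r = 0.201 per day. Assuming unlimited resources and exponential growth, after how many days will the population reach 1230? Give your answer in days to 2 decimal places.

4.74 days

Set N₀·e^(rt) = 1230: e^(0.201·t) = 1230/474 = 2.5949.
0.201·t = ln(2.5949) = 0.95356, so t = 0.95356/0.201 = 4.7441.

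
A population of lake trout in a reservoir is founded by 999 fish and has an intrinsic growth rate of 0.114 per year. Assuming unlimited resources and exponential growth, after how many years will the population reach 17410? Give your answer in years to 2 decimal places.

25.07 years

Set N₀·e^(rt) = 17410: e^(0.114·t) = 17410/999 = 17.427.
0.114·t = ln(17.427) = 2.858, so t = 2.858/0.114 = 25.071.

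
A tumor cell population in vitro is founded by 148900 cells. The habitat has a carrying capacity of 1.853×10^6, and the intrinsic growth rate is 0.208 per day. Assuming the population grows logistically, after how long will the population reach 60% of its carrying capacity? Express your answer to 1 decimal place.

A = (K − N₀)/N₀ = (1.853×10^6 − 148900)/148900 = 11.445.
Solve 1.853×10^6/(1 + 11.445·e^(−0.208t)) = 1.1118×10^6: 1 + 11.445·e^(−0.208t) = 1.6667, so e^(−0.208t) = 0.0582517.
−0.208·t = ln(0.0582517) = -2.843, so t = 2.843/0.208 = 13.668.

13.7 days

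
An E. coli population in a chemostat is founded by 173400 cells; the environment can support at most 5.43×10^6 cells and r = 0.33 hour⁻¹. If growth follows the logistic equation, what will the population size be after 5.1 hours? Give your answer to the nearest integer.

A = (K − N₀)/N₀ = (5.43×10^6 − 173400)/173400 = 30.315.
N(t) = K/(1 + A·e^(−rt)) = 5.43×10^6/(1 + 30.315×e^(−0.33×5.1)).
e^(−1.683) = 0.18582; denominator = 1 + 30.315×0.18582 = 6.633.
N = 5.43×10^6/6.633 = 818637.

818637 cells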